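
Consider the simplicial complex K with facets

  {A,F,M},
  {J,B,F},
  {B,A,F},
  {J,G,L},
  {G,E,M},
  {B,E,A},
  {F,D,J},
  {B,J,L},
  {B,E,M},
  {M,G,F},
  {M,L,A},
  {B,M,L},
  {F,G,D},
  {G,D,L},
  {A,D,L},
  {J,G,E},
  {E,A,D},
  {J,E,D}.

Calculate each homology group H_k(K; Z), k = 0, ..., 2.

Take the total order A < B < D < E < F < G < J < L < M on the vertex set. Then K (dimension 2) consists of the simplices:

  0-simplices (9): A, B, D, E, F, G, J, L, M
  1-simplices (27): AB, AD, AE, AF, AL, AM, BE, BF, BJ, BL, BM, DE, DF, DG, DJ, DL, EG, EJ, EM, FG, FJ, FM, GJ, GL, GM, JL, LM
  2-simplices (18): ABE, ABF, ADE, ADL, AFM, ALM, BEM, BFJ, BJL, BLM, DEJ, DFG, DFJ, DGL, EGJ, EGM, FGM, GJL

Hence C_0 ≅ Z^9, C_1 ≅ Z^27, C_2 ≅ Z^18.

The boundary map ∂_1: C_1 → C_0 is given by ∂[p,q] = [q] − [p].
The resulting 9×27 matrix has rank 8, and its Smith normal form has invariant factors (1,1,1,1,1,1,1,1).

∂_2: C_2 → C_1 acts by ∂[p,q,r] = [q,r] − [p,r] + [p,q]. For instance
  ∂ALM = LM − AM + AL,
  ∂FGM = GM − FM + FG.
This gives a 27×18 integer matrix of rank 18; reducing to Smith normal form yields diagonal entries (1,1,1,1,1,1,1,1,1,1,1,1,1,1,1,1,1,2).

Computing H_k = (kernel of ∂_k) / (image of ∂_{k+1}):

  H_0: rank C_0 − rank ∂_1 = 9 − 8 = 1, and the invariant factors of ∂_1 are all 1, so H_0 ≅ Z.
  H_1: rank ker ∂_1 − rank ∂_2 = (27 − 8) − 18 = 1, and ∂_2 has invariant factor 2 > 1, so H_1 ≅ Z ⊕ Z/2.
  H_2: rank ker ∂_2 − rank ∂_3 = (18 − 18) − 0 = 0, and there is no ∂_3, so H_2 ≅ 0.

(K is a triangulation of the Klein bottle.)

H_0 = Z,  H_1 = Z ⊕ Z/2,  H_2 = 0.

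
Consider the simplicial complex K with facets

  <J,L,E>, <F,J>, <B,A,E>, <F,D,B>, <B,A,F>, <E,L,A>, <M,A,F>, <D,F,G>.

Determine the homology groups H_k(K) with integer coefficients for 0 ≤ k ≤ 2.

H_0 ≅ Z,  H_1 ≅ Z,  H_2 = 0.

Order the vertices as A < B < D < E < F < G < J < L < M. Listing each simplex with vertices in this order, K has dimension 2 with simplices:

  0-simplices (9): A, B, D, E, F, G, J, L, M
  1-simplices (16): AB, AE, AF, AL, AM, BD, BE, BF, DF, DG, EJ, EL, FG, FJ, FM, JL
  2-simplices (7): ABE, ABF, AEL, AFM, BDF, DFG, EJL

giving chain groups C_0 ≅ Z^9, C_1 ≅ Z^16, C_2 ≅ Z^7.

∂_1: C_1 → C_0 sends each edge [p,q] (with p < q) to q − p. For instance
  ∂BE = E − B.
This gives a 9×16 integer matrix of rank 8; reducing to Smith normal form yields diagonal entries (1,1,1,1,1,1,1,1).

Boundary ∂_2: C_2 → C_1 maps a triangle to the signed sum of its edges. For instance
  ∂AEL = EL − AL + AE,
  ∂AFM = FM − AM + AF.
This gives a 16×7 integer matrix of rank 7; reducing to Smith normal form yields diagonal entries (1,1,1,1,1,1,1).

Now H_k = ker ∂_k / im ∂_{k+1}, so:

  H_0: rank C_0 − rank ∂_1 = 9 − 8 = 1, and the invariant factors of ∂_1 are all 1, so H_0 ≅ Z.
  H_1: rank ker ∂_1 − rank ∂_2 = (16 − 8) − 7 = 1, and the invariant factors of ∂_2 are all 1, so H_1 ≅ Z.
  H_2: rank ker ∂_2 − rank ∂_3 = (7 − 7) − 0 = 0, and there is no ∂_3, so H_2 ≅ 0.

As a check, the Euler characteristic is 9 − 16 + 7 = 0, which agrees with 1 − 1 + 0 = 0.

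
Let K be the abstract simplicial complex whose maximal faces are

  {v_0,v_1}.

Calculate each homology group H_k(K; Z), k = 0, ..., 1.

Order the vertices as v_0 < v_1. Listing each simplex with vertices in this order, K has dimension 1 with simplices:

  0-simplices (2): [v_0], [v_1]
  1-simplices (1): [v_0,v_1]

Hence C_0 ≅ Z^2, C_1 ≅ Z^1.

The boundary map ∂_1: C_1 → C_0 maps an edge to its endpoints' difference, ∂[p,q] = q − p.
The resulting 2×1 matrix has rank 1, and its Smith normal form has invariant factors (1).

Computing H_k = (kernel of ∂_k) / (image of ∂_{k+1}):

  H_0: rank C_0 − rank ∂_1 = 2 − 1 = 1, and the invariant factors of ∂_1 are all 1, so H_0 = Z.
  H_1: rank ker ∂_1 − rank ∂_2 = (1 − 1) − 0 = 0, and there is no ∂_2, so H_1 = 0.

As a check, the Euler characteristic is 2 − 1 = 1, which agrees with 1 − 0 = 1.

H_0 = Z,  H_1 = 0.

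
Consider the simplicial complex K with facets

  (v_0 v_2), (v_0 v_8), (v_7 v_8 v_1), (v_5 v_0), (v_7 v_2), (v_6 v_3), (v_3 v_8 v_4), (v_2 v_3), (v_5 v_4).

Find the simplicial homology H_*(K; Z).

Fix the vertex order v_0 < v_1 < v_2 < v_3 < v_4 < v_5 < v_6 < v_7 < v_8 and write every simplex with vertices in increasing order. Then dim K = 2 and the simplices of K are:

  0-simplices (9): [v_0], [v_1], [v_2], [v_3], [v_4], [v_5], [v_6], [v_7], [v_8]
  1-simplices (13): [v_0,v_2], [v_0,v_5], [v_0,v_8], [v_1,v_7], [v_1,v_8], [v_2,v_3], [v_2,v_7], [v_3,v_4], [v_3,v_6], [v_3,v_8], [v_4,v_5], [v_4,v_8], [v_7,v_8]
  2-simplices (2): [v_1,v_7,v_8], [v_3,v_4,v_8]

Hence C_0 ≅ Z^9, C_1 ≅ Z^13, C_2 ≅ Z^2.

Boundary ∂_1: C_1 → C_0 sends each edge [p,q] (with p < q) to q − p. For instance
  ∂[v_0,v_5] = [v_5] − [v_0].
The 9×13 boundary matrix has rank 8 and Smith normal form diag(1,1,1,1,1,1,1,1).

Boundary ∂_2: C_2 → C_1 maps a triangle to the signed sum of its edges. For instance
  ∂[v_3,v_4,v_8] = [v_4,v_8] − [v_3,v_8] + [v_3,v_4],
  ∂[v_1,v_7,v_8] = [v_7,v_8] − [v_1,v_8] + [v_1,v_7].
The 13×2 boundary matrix has rank 2 and Smith normal form diag(1,1).

Computing H_k = (kernel of ∂_k) / (image of ∂_{k+1}):

  H_0: rank C_0 − rank ∂_1 = 9 − 8 = 1, and the invariant factors of ∂_1 are all 1, so H_0 ≅ Z.
  H_1: rank ker ∂_1 − rank ∂_2 = (13 − 8) − 2 = 3, and the invariant factors of ∂_2 are all 1, so H_1 ≅ Z^3.
  H_2: rank ker ∂_2 − rank ∂_3 = (2 − 2) − 0 = 0, and there is no ∂_3, so H_2 ≅ 0.

H_0 ≅ Z,  H_1 ≅ Z^3,  H_2 = 0.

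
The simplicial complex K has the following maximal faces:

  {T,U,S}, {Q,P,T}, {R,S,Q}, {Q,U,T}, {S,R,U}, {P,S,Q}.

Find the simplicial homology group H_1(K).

H_1 = Z.

Order the vertices as P < Q < R < S < T < U. Listing each simplex with vertices in this order, K has dimension 2 with simplices:

  0-simplices (6): P, Q, R, S, T, U
  1-simplices (12): PQ, PS, PT, QR, QS, QT, QU, RS, RU, ST, SU, TU
  2-simplices (6): PQS, PQT, QRS, QTU, RSU, STU

giving chain groups C_0 ≅ Z^6, C_1 ≅ Z^12, C_2 ≅ Z^6.

Boundary ∂_1: C_1 → C_0 maps an edge to its endpoints' difference, ∂[p,q] = q − p. For instance
  ∂QS = S − Q.
As a 6×12 matrix over Z this has rank 5, with invariant factors (1,1,1,1,1).

∂_2: C_2 → C_1 acts by ∂[p,q,r] = [q,r] − [p,r] + [p,q]. For instance
  ∂RSU = SU − RU + RS,
  ∂QTU = TU − QU + QT.
The 12×6 boundary matrix has rank 6 and Smith normal form diag(1,1,1,1,1,1).

From H_k ≅ ker(∂_k) / im(∂_{k+1}) we obtain:

  H_1: rank ker ∂_1 − rank ∂_2 = (12 − 5) − 6 = 1, and the invariant factors of ∂_2 are all 1, so H_1 ≅ Z.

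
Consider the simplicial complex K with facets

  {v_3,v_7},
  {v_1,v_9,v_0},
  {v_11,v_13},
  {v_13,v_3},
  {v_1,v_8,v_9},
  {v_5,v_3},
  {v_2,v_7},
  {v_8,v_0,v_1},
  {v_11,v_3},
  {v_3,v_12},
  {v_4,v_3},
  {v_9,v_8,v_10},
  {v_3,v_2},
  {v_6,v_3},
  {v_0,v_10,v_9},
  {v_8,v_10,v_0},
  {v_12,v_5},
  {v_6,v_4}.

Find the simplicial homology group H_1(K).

Order the vertices as v_0 < v_1 < v_2 < v_3 < v_4 < v_5 < v_6 < v_7 < v_8 < v_9 < v_10 < v_11 < v_12 < v_13. Listing each simplex with vertices in this order, K has dimension 2 with simplices:

  0-simplices (14): [v_0], [v_1], [v_2], [v_3], [v_4], [v_5], [v_6], [v_7], [v_8], [v_9], [v_10], [v_11], [v_12], [v_13]
  1-simplices (21): (21 of them)
  2-simplices (6): [v_0,v_1,v_8], [v_0,v_1,v_9], [v_0,v_8,v_10], [v_0,v_9,v_10], [v_1,v_8,v_9], [v_8,v_9,v_10]

so the chain groups are C_0 ≅ Z^14, C_1 ≅ Z^21, C_2 ≅ Z^6.

Boundary ∂_1: C_1 → C_0 is given by ∂[p,q] = [q] − [p]. For instance
  ∂[v_3,v_4] = [v_4] − [v_3].
This gives a 14×21 integer matrix of rank 12; reducing to Smith normal form yields diagonal entries (1,1,1,1,1,1,1,1,1,1,1,1).

The boundary map ∂_2: C_2 → C_1 sends each 2-simplex [p,q,r] to [q,r] − [p,r] + [p,q]. For instance
  ∂[v_1,v_8,v_9] = [v_8,v_9] − [v_1,v_9] + [v_1,v_8],
  ∂[v_0,v_1,v_8] = [v_1,v_8] − [v_0,v_8] + [v_0,v_1].
The resulting 21×6 matrix has rank 5, and its Smith normal form has invariant factors (1,1,1,1,1).

Reading off H_k = ker ∂_k / im ∂_{k+1}:

  H_1: rank ker ∂_1 − rank ∂_2 = (21 − 12) − 5 = 4, and the invariant factors of ∂_2 are all 1, so H_1 ≅ Z^4.

(K is a triangulation of the disjoint union of a wedge of 4 circles and the 2-sphere S^2.)

H_1 = Z^4.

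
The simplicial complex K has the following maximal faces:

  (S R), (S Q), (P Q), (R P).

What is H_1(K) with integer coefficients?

Take the total order P < Q < R < S on the vertex set. Then K (dimension 1) consists of the simplices:

  0-simplices (4): P, Q, R, S
  1-simplices (4): PQ, PR, QS, RS

so the chain groups are C_0 ≅ Z^4, C_1 ≅ Z^4.

∂_1: C_1 → C_0 sends each edge [p,q] (with p < q) to q − p. For instance
  ∂QS = S − Q.
This gives a 4×4 integer matrix of rank 3; reducing to Smith normal form yields diagonal entries (1,1,1).

Reading off H_k = ker ∂_k / im ∂_{k+1}:

  H_1: rank ker ∂_1 − rank ∂_2 = (4 − 3) − 0 = 1, and there is no ∂_2, so H_1 ≅ Z.

(K is a triangulation of the circle S^1.)

H_1 ≅ Z.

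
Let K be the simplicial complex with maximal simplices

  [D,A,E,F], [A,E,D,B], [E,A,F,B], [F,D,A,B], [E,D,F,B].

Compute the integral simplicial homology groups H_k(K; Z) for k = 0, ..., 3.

Take the total order A < B < D < E < F on the vertex set. Then K (dimension 3) consists of the simplices:

  0-simplices (5): A, B, D, E, F
  1-simplices (10): AB, AD, AE, AF, BD, BE, BF, DE, DF, EF
  2-simplices (10): ABD, ABE, ABF, ADE, ADF, AEF, BDE, BDF, BEF, DEF
  3-simplices (5): ABDE, ABDF, ABEF, ADEF, BDEF

giving chain groups C_0 ≅ Z^5, C_1 ≅ Z^10, C_2 ≅ Z^10, C_3 ≅ Z^5.

Boundary ∂_1: C_1 → C_0 sends each edge [p,q] (with p < q) to q − p.
The 5×10 boundary matrix has rank 4 and Smith normal form diag(1,1,1,1).

Boundary ∂_2: C_2 → C_1 maps a triangle to the signed sum of its edges. For instance
  ∂ABE = BE − AE + AB,
  ∂BEF = EF − BF + BE.
This gives a 10×10 integer matrix of rank 6; reducing to Smith normal form yields diagonal entries (1,1,1,1,1,1).

The boundary map ∂_3: C_3 → C_2 sends each 3-simplex σ to the alternating sum Σ_i (−1)^i (σ with its i-th vertex removed). For instance
  ∂BDEF = DEF − BEF + BDF − BDE,
  ∂ABDE = BDE − ADE + ABE − ABD.
The resulting 10×5 matrix has rank 4, and its Smith normal form has invariant factors (1,1,1,1).

From H_k ≅ ker(∂_k) / im(∂_{k+1}) we obtain:

  H_0: rank C_0 − rank ∂_1 = 5 − 4 = 1, and the invariant factors of ∂_1 are all 1, so H_0 = Z.
  H_1: rank ker ∂_1 − rank ∂_2 = (10 − 4) − 6 = 0, and the invariant factors of ∂_2 are all 1, so H_1 = 0.
  H_2: rank ker ∂_2 − rank ∂_3 = (10 − 6) − 4 = 0, and the invariant factors of ∂_3 are all 1, so H_2 = 0.
  H_3: rank ker ∂_3 − rank ∂_4 = (5 − 4) − 0 = 1, and there is no ∂_4, so H_3 = Z.

(K is a triangulation of the 3-sphere S^3.)

H_0 ≅ Z,  H_1 = 0,  H_2 = 0,  H_3 ≅ Z.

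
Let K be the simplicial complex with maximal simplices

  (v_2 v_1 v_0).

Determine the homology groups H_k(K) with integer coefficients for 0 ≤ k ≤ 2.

Order the vertices as v_0 < v_1 < v_2. Listing each simplex with vertices in this order, K has dimension 2 with simplices:

  0-simplices (3): [v_0], [v_1], [v_2]
  1-simplices (3): [v_0,v_1], [v_0,v_2], [v_1,v_2]
  2-simplices (1): [v_0,v_1,v_2]

Hence C_0 ≅ Z^3, C_1 ≅ Z^3, C_2 ≅ Z^1.

The boundary map ∂_1: C_1 → C_0 sends each edge [p,q] (with p < q) to q − p.
As a 3×3 matrix over Z this has rank 2, with invariant factors (1,1).

Boundary ∂_2: C_2 → C_1 maps a triangle to the signed sum of its edges. For instance
  ∂[v_0,v_1,v_2] = [v_1,v_2] − [v_0,v_2] + [v_0,v_1].
This gives a 3×1 integer matrix of rank 1; reducing to Smith normal form yields diagonal entries (1).

Now H_k = ker ∂_k / im ∂_{k+1}, so:

  H_0: rank C_0 − rank ∂_1 = 3 − 2 = 1, and the invariant factors of ∂_1 are all 1, so H_0 = Z.
  H_1: rank ker ∂_1 − rank ∂_2 = (3 − 2) − 1 = 0, and the invariant factors of ∂_2 are all 1, so H_1 = 0.
  H_2: rank ker ∂_2 − rank ∂_3 = (1 − 1) − 0 = 0, and there is no ∂_3, so H_2 = 0.

(K is a triangulation of the 2-simplex.)

H_0 ≅ Z,  H_1 = 0,  H_2 = 0.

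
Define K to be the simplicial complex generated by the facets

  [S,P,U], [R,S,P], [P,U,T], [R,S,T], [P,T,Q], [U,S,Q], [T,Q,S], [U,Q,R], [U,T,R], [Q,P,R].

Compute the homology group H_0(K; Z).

K has 6 vertices, 15 edges, 10 triangles.
rank ∂_0 = 0, rank ∂_1 = 5 ⇒ b_0 = 6 − 0 − 5 = 1; all invariant factors of ∂_1 are 1 so no torsion. So H_0 ≅ Z.

H_0 ≅ Z.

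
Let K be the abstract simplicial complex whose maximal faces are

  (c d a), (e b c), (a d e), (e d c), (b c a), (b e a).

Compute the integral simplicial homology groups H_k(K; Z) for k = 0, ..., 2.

Order the vertices as a < b < c < d < e. Listing each simplex with vertices in this order, K has dimension 2 with simplices:

  0-simplices (5): a, b, c, d, e
  1-simplices (9): ab, ac, ad, ae, bc, be, cd, ce, de
  2-simplices (6): abc, abe, acd, ade, bce, cde

so the chain groups are C_0 ≅ Z^5, C_1 ≅ Z^9, C_2 ≅ Z^6.

Boundary ∂_1: C_1 → C_0 is given by ∂[p,q] = [q] − [p]. For instance
  ∂bc = c − b.
The 5×9 boundary matrix has rank 4 and Smith normal form diag(1,1,1,1).

Boundary ∂_2: C_2 → C_1 acts by ∂[p,q,r] = [q,r] − [p,r] + [p,q]. For instance
  ∂bce = ce − be + bc,
  ∂abe = be − ae + ab.
This gives a 9×6 integer matrix of rank 5; reducing to Smith normal form yields diagonal entries (1,1,1,1,1).

Reading off H_k = ker ∂_k / im ∂_{k+1}:

  H_0: rank C_0 − rank ∂_1 = 5 − 4 = 1, and the invariant factors of ∂_1 are all 1, so H_0 = Z.
  H_1: rank ker ∂_1 − rank ∂_2 = (9 − 4) − 5 = 0, and the invariant factors of ∂_2 are all 1, so H_1 = 0.
  H_2: rank ker ∂_2 − rank ∂_3 = (6 − 5) − 0 = 1, and there is no ∂_3, so H_2 = Z.

(K is a triangulation of the 2-sphere S^2.)

H_0 ≅ Z,  H_1 = 0,  H_2 ≅ Z.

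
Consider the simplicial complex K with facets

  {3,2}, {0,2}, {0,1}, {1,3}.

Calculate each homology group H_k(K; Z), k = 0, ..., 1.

H_0 ≅ Z,  H_1 ≅ Z.

Order the vertices as 0 < 1 < 2 < 3. Listing each simplex with vertices in this order, K has dimension 1 with simplices:

  0-simplices (4): [0], [1], [2], [3]
  1-simplices (4): [0,1], [0,2], [1,3], [2,3]

so the chain groups are C_0 ≅ Z^4, C_1 ≅ Z^4.

Boundary ∂_1: C_1 → C_0 is given by ∂[p,q] = [q] − [p]. For instance
  ∂[0,2] = [2] − [0].
The resulting 4×4 matrix has rank 3, and its Smith normal form has invariant factors (1,1,1).

Reading off H_k = ker ∂_k / im ∂_{k+1}:

  H_0: rank C_0 − rank ∂_1 = 4 − 3 = 1, and the invariant factors of ∂_1 are all 1, so H_0 ≅ Z.
  H_1: rank ker ∂_1 − rank ∂_2 = (4 − 3) − 0 = 1, and there is no ∂_2, so H_1 ≅ Z.

As a check, the Euler characteristic is 4 − 4 = 0, which agrees with 1 − 1 = 0.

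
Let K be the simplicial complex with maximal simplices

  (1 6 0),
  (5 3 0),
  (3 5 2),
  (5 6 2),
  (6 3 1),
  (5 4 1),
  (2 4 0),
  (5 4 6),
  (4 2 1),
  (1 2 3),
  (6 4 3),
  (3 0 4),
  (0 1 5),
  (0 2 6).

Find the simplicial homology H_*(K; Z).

Order the vertices as 0 < 1 < 2 < 3 < 4 < 5 < 6. Listing each simplex with vertices in this order, K has dimension 2 with simplices:

  0-simplices (7): [0], [1], [2], [3], [4], [5], [6]
  1-simplices (21): [0,1], [0,2], [0,3], [0,4], [0,5], [0,6], [1,2], [1,3], [1,4], [1,5], [1,6], [2,3], [2,4], [2,5], [2,6], [3,4], [3,5], [3,6], [4,5], [4,6], [5,6]
  2-simplices (14): [0,1,5], [0,1,6], [0,2,4], [0,2,6], [0,3,4], [0,3,5], [1,2,3], [1,2,4], [1,3,6], [1,4,5], [2,3,5], [2,5,6], [3,4,6], [4,5,6]

so the chain groups are C_0 ≅ Z^7, C_1 ≅ Z^21, C_2 ≅ Z^14.

Boundary ∂_1: C_1 → C_0 is given by ∂[p,q] = [q] − [p]. For instance
  ∂[0,3] = [3] − [0].
This gives a 7×21 integer matrix of rank 6; reducing to Smith normal form yields diagonal entries (1,1,1,1,1,1).

∂_2: C_2 → C_1 acts by ∂[p,q,r] = [q,r] − [p,r] + [p,q]. For instance
  ∂[2,5,6] = [5,6] − [2,6] + [2,5],
  ∂[0,1,6] = [1,6] − [0,6] + [0,1].
The resulting 21×14 matrix has rank 13, and its Smith normal form has invariant factors (1,1,1,1,1,1,1,1,1,1,1,1,1).

Reading off H_k = ker ∂_k / im ∂_{k+1}:

  H_0: rank C_0 − rank ∂_1 = 7 − 6 = 1, and the invariant factors of ∂_1 are all 1, so H_0 ≅ Z.
  H_1: rank ker ∂_1 − rank ∂_2 = (21 − 6) − 13 = 2, and the invariant factors of ∂_2 are all 1, so H_1 ≅ Z^2.
  H_2: rank ker ∂_2 − rank ∂_3 = (14 − 13) − 0 = 1, and there is no ∂_3, so H_2 ≅ Z.

As a check, the Euler characteristic is 7 − 21 + 14 = 0, which agrees with 1 − 2 + 1 = 0.

H_0 = Z,  H_1 = Z^2,  H_2 = Z.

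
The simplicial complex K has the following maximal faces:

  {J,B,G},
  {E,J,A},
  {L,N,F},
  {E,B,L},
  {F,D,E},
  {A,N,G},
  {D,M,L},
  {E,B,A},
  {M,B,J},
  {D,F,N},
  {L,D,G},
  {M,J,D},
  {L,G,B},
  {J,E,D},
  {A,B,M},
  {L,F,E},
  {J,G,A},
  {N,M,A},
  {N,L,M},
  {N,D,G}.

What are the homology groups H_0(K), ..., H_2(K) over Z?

Take the total order A < B < D < E < F < G < J < L < M < N on the vertex set. Then K (dimension 2) consists of the simplices:

  0-simplices (10): A, B, D, E, F, G, J, L, M, N
  1-simplices (30): AB, AE, AG, AJ, AM, AN, BE, BG, BJ, BL, BM, DE, DF, DG, DJ, DL, DM, DN, EF, EJ, EL, FL, FN, GJ, GL, GN, JM, LM, LN, MN
  2-simplices (20): ABE, ABM, AEJ, AGJ, AGN, AMN, BEL, BGJ, BGL, BJM, DEF, DEJ, DFN, DGL, DGN, DJM, DLM, EFL, FLN, LMN

giving chain groups C_0 ≅ Z^10, C_1 ≅ Z^30, C_2 ≅ Z^20.

∂_1: C_1 → C_0 sends each edge [p,q] (with p < q) to q − p. For instance
  ∂AJ = J − A.
This gives a 10×30 integer matrix of rank 9; reducing to Smith normal form yields diagonal entries (1,1,1,1,1,1,1,1,1).

Boundary ∂_2: C_2 → C_1 acts by ∂[p,q,r] = [q,r] − [p,r] + [p,q]. For instance
  ∂DGL = GL − DL + DG,
  ∂AGN = GN − AN + AG.
This gives a 30×20 integer matrix of rank 20; reducing to Smith normal form yields diagonal entries (1,1,1,1,1,1,1,1,1,1,1,1,1,1,1,1,1,1,1,2).

Reading off H_k = ker ∂_k / im ∂_{k+1}:

  H_0: rank C_0 − rank ∂_1 = 10 − 9 = 1, and the invariant factors of ∂_1 are all 1, so H_0 ≅ Z.
  H_1: rank ker ∂_1 − rank ∂_2 = (30 − 9) − 20 = 1, and ∂_2 has invariant factor 2 > 1, so H_1 ≅ Z ⊕ Z/2.
  H_2: rank ker ∂_2 − rank ∂_3 = (20 − 20) − 0 = 0, and there is no ∂_3, so H_2 ≅ 0.

As a check, the Euler characteristic is 10 − 30 + 20 = 0, which agrees with 1 − 1 + 0 = 0.
(K is a triangulation of the Klein bottle.)

H_0 = Z,  H_1 = Z ⊕ Z/2,  H_2 = 0.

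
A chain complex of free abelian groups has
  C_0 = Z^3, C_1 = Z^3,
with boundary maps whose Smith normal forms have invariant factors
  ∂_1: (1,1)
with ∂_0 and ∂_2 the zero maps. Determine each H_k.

H_0: b_0 = 3 − 0 − 2 = 1; torsion from ∂_1 factors > 1: none. So H_0 = Z.
H_1: b_1 = 3 − 2 − 0 = 1; torsion from ∂_2 factors > 1: none. So H_1 = Z.

H_0 = Z,  H_1 = Z.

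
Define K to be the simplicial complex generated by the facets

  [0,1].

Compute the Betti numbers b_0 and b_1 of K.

b_0 = 1, b_1 = 0.

We work with the vertex ordering 0 < 1. The simplices of K, each written with vertices in increasing order, are:

  0-simplices (2): [0], [1]
  1-simplices (1): [0,1]

giving chain groups C_0 ≅ Z^2, C_1 ≅ Z^1.

∂_1: C_1 → C_0 sends each edge [p,q] (with p < q) to q − p. For instance
  ∂[0,1] = [1] − [0].
This gives a 2×1 integer matrix of rank 1; reducing to Smith normal form yields diagonal entries (1).

Reading off H_k = ker ∂_k / im ∂_{k+1}:

  H_0: rank C_0 − rank ∂_1 = 2 − 1 = 1, and the invariant factors of ∂_1 are all 1, so H_0 = Z.
  H_1: rank ker ∂_1 − rank ∂_2 = (1 − 1) − 0 = 0, and there is no ∂_2, so H_1 = 0.

As a check, the Euler characteristic is 2 − 1 = 1, which agrees with 1 − 0 = 1.

Hence the Betti numbers are b_0 = 1, b_1 = 0.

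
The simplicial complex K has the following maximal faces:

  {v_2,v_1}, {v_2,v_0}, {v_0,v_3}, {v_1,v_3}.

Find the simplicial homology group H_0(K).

H_0 = Z.

Take the total order v_0 < v_1 < v_2 < v_3 on the vertex set. Then K (dimension 1) consists of the simplices:

  0-simplices (4): [v_0], [v_1], [v_2], [v_3]
  1-simplices (4): [v_0,v_2], [v_0,v_3], [v_1,v_2], [v_1,v_3]

Hence C_0 ≅ Z^4, C_1 ≅ Z^4.

∂_1: C_1 → C_0 sends each edge [p,q] (with p < q) to q − p. For instance
  ∂[v_0,v_3] = [v_3] − [v_0].
The resulting 4×4 matrix has rank 3, and its Smith normal form has invariant factors (1,1,1).

Now H_k = ker ∂_k / im ∂_{k+1}, so:

  H_0: rank C_0 − rank ∂_1 = 4 − 3 = 1, and the invariant factors of ∂_1 are all 1, so H_0 ≅ Z.

(K is a triangulation of the circle S^1.)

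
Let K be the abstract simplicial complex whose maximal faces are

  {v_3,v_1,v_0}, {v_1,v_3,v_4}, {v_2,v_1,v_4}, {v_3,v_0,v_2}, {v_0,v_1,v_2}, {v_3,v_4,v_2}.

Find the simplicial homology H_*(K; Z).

H_0 ≅ Z,  H_1 = 0,  H_2 ≅ Z.

Fix the vertex order v_0 < v_1 < v_2 < v_3 < v_4 and write every simplex with vertices in increasing order. Then dim K = 2 and the simplices of K are:

  0-simplices (5): [v_0], [v_1], [v_2], [v_3], [v_4]
  1-simplices (9): [v_0,v_1], [v_0,v_2], [v_0,v_3], [v_1,v_2], [v_1,v_3], [v_1,v_4], [v_2,v_3], [v_2,v_4], [v_3,v_4]
  2-simplices (6): [v_0,v_1,v_2], [v_0,v_1,v_3], [v_0,v_2,v_3], [v_1,v_2,v_4], [v_1,v_3,v_4], [v_2,v_3,v_4]

so the chain groups are C_0 ≅ Z^5, C_1 ≅ Z^9, C_2 ≅ Z^6.

Boundary ∂_1: C_1 → C_0 sends each edge [p,q] (with p < q) to q − p. For instance
  ∂[v_1,v_2] = [v_2] − [v_1].
As a 5×9 matrix over Z this has rank 4, with invariant factors (1,1,1,1).

∂_2: C_2 → C_1 maps a triangle to the signed sum of its edges. For instance
  ∂[v_0,v_1,v_2] = [v_1,v_2] − [v_0,v_2] + [v_0,v_1],
  ∂[v_1,v_3,v_4] = [v_3,v_4] − [v_1,v_4] + [v_1,v_3].
The 9×6 boundary matrix has rank 5 and Smith normal form diag(1,1,1,1,1).

From H_k ≅ ker(∂_k) / im(∂_{k+1}) we obtain:

  H_0: rank C_0 − rank ∂_1 = 5 − 4 = 1, and the invariant factors of ∂_1 are all 1, so H_0 = Z.
  H_1: rank ker ∂_1 − rank ∂_2 = (9 − 4) − 5 = 0, and the invariant factors of ∂_2 are all 1, so H_1 = 0.
  H_2: rank ker ∂_2 − rank ∂_3 = (6 − 5) − 0 = 1, and there is no ∂_3, so H_2 = Z.

(K is a triangulation of the 2-sphere S^2.)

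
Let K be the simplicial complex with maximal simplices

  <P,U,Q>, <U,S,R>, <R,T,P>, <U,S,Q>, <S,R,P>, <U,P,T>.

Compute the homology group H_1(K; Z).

We work with the vertex ordering P < Q < R < S < T < U. The simplices of K, each written with vertices in increasing order, are:

  0-simplices (6): P, Q, R, S, T, U
  1-simplices (12): PQ, PR, PS, PT, PU, QS, QU, RS, RT, RU, SU, TU
  2-simplices (6): PQU, PRS, PRT, PTU, QSU, RSU

so the chain groups are C_0 ≅ Z^6, C_1 ≅ Z^12, C_2 ≅ Z^6.

Boundary ∂_1: C_1 → C_0 maps an edge to its endpoints' difference, ∂[p,q] = q − p. For instance
  ∂PU = U − P.
As a 6×12 matrix over Z this has rank 5, with invariant factors (1,1,1,1,1).

The boundary map ∂_2: C_2 → C_1 maps a triangle to the signed sum of its edges. For instance
  ∂RSU = SU − RU + RS,
  ∂PTU = TU − PU + PT.
The resulting 12×6 matrix has rank 6, and its Smith normal form has invariant factors (1,1,1,1,1,1).

Computing H_k = (kernel of ∂_k) / (image of ∂_{k+1}):

  H_1: rank ker ∂_1 − rank ∂_2 = (12 − 5) − 6 = 1, and the invariant factors of ∂_2 are all 1, so H_1 = Z.

(K is a triangulation of the cylinder S^1 x I.)

H_1 ≅ Z.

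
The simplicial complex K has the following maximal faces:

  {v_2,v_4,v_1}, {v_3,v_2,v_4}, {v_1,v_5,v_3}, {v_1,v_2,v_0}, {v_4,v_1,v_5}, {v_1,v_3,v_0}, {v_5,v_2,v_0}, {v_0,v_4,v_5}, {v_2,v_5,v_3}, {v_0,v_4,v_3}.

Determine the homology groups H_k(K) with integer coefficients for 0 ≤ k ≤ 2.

H_0 ≅ Z,  H_1 ≅ Z/2,  H_2 = 0.

K has 6 vertices, 15 edges, 10 triangles.
rank ∂_0 = 0, rank ∂_1 = 5 ⇒ b_0 = 6 − 0 − 5 = 1; all invariant factors of ∂_1 are 1 so no torsion. So H_0 = Z.
rank ∂_1 = 5, rank ∂_2 = 10 ⇒ b_1 = 15 − 5 − 10 = 0; ∂_2 has invariant factor(s) [2] giving torsion. So H_1 = Z/2.
rank ∂_2 = 10, rank ∂_3 = 0 ⇒ b_2 = 10 − 10 − 0 = 0. So H_2 = 0.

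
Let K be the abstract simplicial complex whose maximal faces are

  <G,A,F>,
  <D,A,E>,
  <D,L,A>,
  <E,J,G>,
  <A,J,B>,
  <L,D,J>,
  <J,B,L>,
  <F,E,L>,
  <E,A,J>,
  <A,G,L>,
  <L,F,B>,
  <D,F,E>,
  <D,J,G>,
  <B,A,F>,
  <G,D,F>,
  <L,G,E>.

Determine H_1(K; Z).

H_1 = Z^2.

We work with the vertex ordering A < B < D < E < F < G < J < L. The simplices of K, each written with vertices in increasing order, are:

  0-simplices (8): A, B, D, E, F, G, J, L
  1-simplices (24): AB, AD, AE, AF, AG, AJ, AL, BF, BJ, BL, DE, DF, DG, DJ, DL, EF, EG, EJ, EL, FG, FL, GJ, GL, JL
  2-simplices (16): ABF, ABJ, ADE, ADL, AEJ, AFG, AGL, BFL, BJL, DEF, DFG, DGJ, DJL, EFL, EGJ, EGL

so the chain groups are C_0 ≅ Z^8, C_1 ≅ Z^24, C_2 ≅ Z^16.

The boundary map ∂_1: C_1 → C_0 sends each edge [p,q] (with p < q) to q − p. For instance
  ∂JL = L − J.
The resulting 8×24 matrix has rank 7, and its Smith normal form has invariant factors (1,1,1,1,1,1,1).

The boundary map ∂_2: C_2 → C_1 sends each 2-simplex [p,q,r] to [q,r] − [p,r] + [p,q]. For instance
  ∂DGJ = GJ − DJ + DG,
  ∂BJL = JL − BL + BJ.
The resulting 24×16 matrix has rank 15, and its Smith normal form has invariant factors (1,1,1,1,1,1,1,1,1,1,1,1,1,1,1).

Computing H_k = (kernel of ∂_k) / (image of ∂_{k+1}):

  H_1: rank ker ∂_1 − rank ∂_2 = (24 − 7) − 15 = 2, and the invariant factors of ∂_2 are all 1, so H_1 = Z^2.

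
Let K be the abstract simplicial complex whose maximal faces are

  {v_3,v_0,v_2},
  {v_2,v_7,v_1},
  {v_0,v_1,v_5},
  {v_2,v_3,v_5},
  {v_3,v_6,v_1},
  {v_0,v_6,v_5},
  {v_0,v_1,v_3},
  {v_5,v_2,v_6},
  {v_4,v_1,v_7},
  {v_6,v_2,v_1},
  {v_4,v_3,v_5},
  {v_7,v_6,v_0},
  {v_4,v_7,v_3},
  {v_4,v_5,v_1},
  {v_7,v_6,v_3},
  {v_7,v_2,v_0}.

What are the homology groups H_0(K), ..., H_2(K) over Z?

Fix the vertex order v_0 < v_1 < v_2 < v_3 < v_4 < v_5 < v_6 < v_7 and write every simplex with vertices in increasing order. Then dim K = 2 and the simplices of K are:

  0-simplices (8): [v_0], [v_1], [v_2], [v_3], [v_4], [v_5], [v_6], [v_7]
  1-simplices (24): (24 of them)
  2-simplices (16): (16 of them)

so the chain groups are C_0 ≅ Z^8, C_1 ≅ Z^24, C_2 ≅ Z^16.

∂_1: C_1 → C_0 is given by ∂[p,q] = [q] − [p]. For instance
  ∂[v_0,v_1] = [v_1] − [v_0].
The resulting 8×24 matrix has rank 7, and its Smith normal form has invariant factors (1,1,1,1,1,1,1).

∂_2: C_2 → C_1 acts by ∂[p,q,r] = [q,r] − [p,r] + [p,q]. For instance
  ∂[v_3,v_4,v_7] = [v_4,v_7] − [v_3,v_7] + [v_3,v_4],
  ∂[v_3,v_6,v_7] = [v_6,v_7] − [v_3,v_7] + [v_3,v_6].
This gives a 24×16 integer matrix of rank 15; reducing to Smith normal form yields diagonal entries (1,1,1,1,1,1,1,1,1,1,1,1,1,1,1).

Now H_k = ker ∂_k / im ∂_{k+1}, so:

  H_0: rank C_0 − rank ∂_1 = 8 − 7 = 1, and the invariant factors of ∂_1 are all 1, so H_0 ≅ Z.
  H_1: rank ker ∂_1 − rank ∂_2 = (24 − 7) − 15 = 2, and the invariant factors of ∂_2 are all 1, so H_1 ≅ Z^2.
  H_2: rank ker ∂_2 − rank ∂_3 = (16 − 15) − 0 = 1, and there is no ∂_3, so H_2 ≅ Z.

As a check, the Euler characteristic is 8 − 24 + 16 = 0, which agrees with 1 − 2 + 1 = 0.
(K is a triangulation of the torus T^2.)

H_0 = Z,  H_1 = Z^2,  H_2 = Z.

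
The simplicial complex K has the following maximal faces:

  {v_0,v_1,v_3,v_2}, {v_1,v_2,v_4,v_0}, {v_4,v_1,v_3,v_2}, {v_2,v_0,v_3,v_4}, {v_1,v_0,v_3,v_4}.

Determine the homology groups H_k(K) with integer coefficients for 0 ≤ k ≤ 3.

K has 5 vertices, 10 edges, 10 triangles, 5 3-simplices.
rank ∂_0 = 0, rank ∂_1 = 4 ⇒ b_0 = 5 − 0 − 4 = 1; all invariant factors of ∂_1 are 1 so no torsion. So H_0 ≅ Z.
rank ∂_1 = 4, rank ∂_2 = 6 ⇒ b_1 = 10 − 4 − 6 = 0; all invariant factors of ∂_2 are 1 so no torsion. So H_1 ≅ 0.
rank ∂_2 = 6, rank ∂_3 = 4 ⇒ b_2 = 10 − 6 − 4 = 0; all invariant factors of ∂_3 are 1 so no torsion. So H_2 ≅ 0.
rank ∂_3 = 4, rank ∂_4 = 0 ⇒ b_3 = 5 − 4 − 0 = 1. So H_3 ≅ Z.

H_0 ≅ Z,  H_1 = 0,  H_2 = 0,  H_3 ≅ Z.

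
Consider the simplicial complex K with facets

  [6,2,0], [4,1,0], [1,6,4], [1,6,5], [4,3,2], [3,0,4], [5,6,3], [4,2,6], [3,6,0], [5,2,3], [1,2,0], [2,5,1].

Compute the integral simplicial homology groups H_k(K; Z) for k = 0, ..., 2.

We work with the vertex ordering 0 < 1 < 2 < 3 < 4 < 5 < 6. The simplices of K, each written with vertices in increasing order, are:

  0-simplices (7): [0], [1], [2], [3], [4], [5], [6]
  1-simplices (18): [0,1], [0,2], [0,3], [0,4], [0,6], [1,2], [1,4], [1,5], [1,6], [2,3], [2,4], [2,5], [2,6], [3,4], [3,5], [3,6], [4,6], [5,6]
  2-simplices (12): [0,1,2], [0,1,4], [0,2,6], [0,3,4], [0,3,6], [1,2,5], [1,4,6], [1,5,6], [2,3,4], [2,3,5], [2,4,6], [3,5,6]

Hence C_0 ≅ Z^7, C_1 ≅ Z^18, C_2 ≅ Z^12.

The boundary map ∂_1: C_1 → C_0 maps an edge to its endpoints' difference, ∂[p,q] = q − p. For instance
  ∂[5,6] = [6] − [5].
As a 7×18 matrix over Z this has rank 6, with invariant factors (1,1,1,1,1,1).

∂_2: C_2 → C_1 maps a triangle to the signed sum of its edges. For instance
  ∂[1,5,6] = [5,6] − [1,6] + [1,5],
  ∂[0,1,2] = [1,2] − [0,2] + [0,1].
The resulting 18×12 matrix has rank 12, and its Smith normal form has invariant factors (1,1,1,1,1,1,1,1,1,1,1,2).

Reading off H_k = ker ∂_k / im ∂_{k+1}:

  H_0: rank C_0 − rank ∂_1 = 7 − 6 = 1, and the invariant factors of ∂_1 are all 1, so H_0 = Z.
  H_1: rank ker ∂_1 − rank ∂_2 = (18 − 6) − 12 = 0, and ∂_2 has invariant factor 2 > 1, so H_1 = Z/2.
  H_2: rank ker ∂_2 − rank ∂_3 = (12 − 12) − 0 = 0, and there is no ∂_3, so H_2 = 0.

(K is a triangulation of the real projective plane RP^2.)

H_0 ≅ Z,  H_1 ≅ Z/2,  H_2 = 0.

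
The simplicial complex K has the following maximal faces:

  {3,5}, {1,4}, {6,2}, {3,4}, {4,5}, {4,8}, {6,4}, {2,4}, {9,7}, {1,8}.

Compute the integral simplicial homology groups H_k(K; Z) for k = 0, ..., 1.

H_0 ≅ Z^2,  H_1 ≅ Z^3.

Fix the vertex order 1 < 2 < 3 < 4 < 5 < 6 < 7 < 8 < 9 and write every simplex with vertices in increasing order. Then dim K = 1 and the simplices of K are:

  0-simplices (9): [1], [2], [3], [4], [5], [6], [7], [8], [9]
  1-simplices (10): [1,4], [1,8], [2,4], [2,6], [3,4], [3,5], [4,5], [4,6], [4,8], [7,9]

giving chain groups C_0 ≅ Z^9, C_1 ≅ Z^10.

The boundary map ∂_1: C_1 → C_0 is given by ∂[p,q] = [q] − [p]. For instance
  ∂[1,8] = [8] − [1].
This gives a 9×10 integer matrix of rank 7; reducing to Smith normal form yields diagonal entries (1,1,1,1,1,1,1).

Now H_k = ker ∂_k / im ∂_{k+1}, so:

  H_0: rank C_0 − rank ∂_1 = 9 − 7 = 2, and the invariant factors of ∂_1 are all 1, so H_0 ≅ Z^2.
  H_1: rank ker ∂_1 − rank ∂_2 = (10 − 7) − 0 = 3, and there is no ∂_2, so H_1 ≅ Z^3.

As a check, the Euler characteristic is 9 − 10 = -1, which agrees with 2 − 3 = -1.
(K is a triangulation of the disjoint union of a wedge of 3 circles and the 1-simplex.)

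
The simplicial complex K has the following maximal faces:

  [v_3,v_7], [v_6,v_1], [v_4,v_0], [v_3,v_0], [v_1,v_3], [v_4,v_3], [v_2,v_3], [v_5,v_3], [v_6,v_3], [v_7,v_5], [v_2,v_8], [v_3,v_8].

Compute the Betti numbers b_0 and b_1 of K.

K has 9 vertices, 12 edges.
rank ∂_0 = 0, rank ∂_1 = 8 ⇒ b_0 = 9 − 0 − 8 = 1; all invariant factors of ∂_1 are 1 so no torsion. So H_0 = Z.
rank ∂_1 = 8, rank ∂_2 = 0 ⇒ b_1 = 12 − 8 − 0 = 4. So H_1 = Z^4.

b_0 = 1, b_1 = 4.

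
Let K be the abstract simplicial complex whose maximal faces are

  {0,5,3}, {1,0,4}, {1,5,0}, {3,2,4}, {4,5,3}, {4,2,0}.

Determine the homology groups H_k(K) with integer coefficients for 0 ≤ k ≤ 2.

Take the total order 0 < 1 < 2 < 3 < 4 < 5 on the vertex set. Then K (dimension 2) consists of the simplices:

  0-simplices (6): [0], [1], [2], [3], [4], [5]
  1-simplices (12): [0,1], [0,2], [0,3], [0,4], [0,5], [1,4], [1,5], [2,3], [2,4], [3,4], [3,5], [4,5]
  2-simplices (6): [0,1,4], [0,1,5], [0,2,4], [0,3,5], [2,3,4], [3,4,5]

Hence C_0 ≅ Z^6, C_1 ≅ Z^12, C_2 ≅ Z^6.

∂_1: C_1 → C_0 is given by ∂[p,q] = [q] − [p]. For instance
  ∂[0,2] = [2] − [0].
As a 6×12 matrix over Z this has rank 5, with invariant factors (1,1,1,1,1).

Boundary ∂_2: C_2 → C_1 sends each 2-simplex [p,q,r] to [q,r] − [p,r] + [p,q]. For instance
  ∂[3,4,5] = [4,5] − [3,5] + [3,4],
  ∂[2,3,4] = [3,4] − [2,4] + [2,3].
The 12×6 boundary matrix has rank 6 and Smith normal form diag(1,1,1,1,1,1).

Computing H_k = (kernel of ∂_k) / (image of ∂_{k+1}):

  H_0: rank C_0 − rank ∂_1 = 6 − 5 = 1, and the invariant factors of ∂_1 are all 1, so H_0 ≅ Z.
  H_1: rank ker ∂_1 − rank ∂_2 = (12 − 5) − 6 = 1, and the invariant factors of ∂_2 are all 1, so H_1 ≅ Z.
  H_2: rank ker ∂_2 − rank ∂_3 = (6 − 6) − 0 = 0, and there is no ∂_3, so H_2 ≅ 0.

H_0 = Z,  H_1 = Z,  H_2 = 0.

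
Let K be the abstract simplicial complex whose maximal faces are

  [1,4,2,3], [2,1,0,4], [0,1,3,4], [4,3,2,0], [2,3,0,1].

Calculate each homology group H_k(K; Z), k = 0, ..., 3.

Order the vertices as 0 < 1 < 2 < 3 < 4. Listing each simplex with vertices in this order, K has dimension 3 with simplices:

  0-simplices (5): [0], [1], [2], [3], [4]
  1-simplices (10): [0,1], [0,2], [0,3], [0,4], [1,2], [1,3], [1,4], [2,3], [2,4], [3,4]
  2-simplices (10): [0,1,2], [0,1,3], [0,1,4], [0,2,3], [0,2,4], [0,3,4], [1,2,3], [1,2,4], [1,3,4], [2,3,4]
  3-simplices (5): [0,1,2,3], [0,1,2,4], [0,1,3,4], [0,2,3,4], [1,2,3,4]

so the chain groups are C_0 ≅ Z^5, C_1 ≅ Z^10, C_2 ≅ Z^10, C_3 ≅ Z^5.

∂_1: C_1 → C_0 sends each edge [p,q] (with p < q) to q − p. For instance
  ∂[3,4] = [4] − [3].
As a 5×10 matrix over Z this has rank 4, with invariant factors (1,1,1,1).

The boundary map ∂_2: C_2 → C_1 maps a triangle to the signed sum of its edges. For instance
  ∂[0,2,3] = [2,3] − [0,3] + [0,2],
  ∂[0,3,4] = [3,4] − [0,4] + [0,3].
The resulting 10×10 matrix has rank 6, and its Smith normal form has invariant factors (1,1,1,1,1,1).

The boundary map ∂_3: C_3 → C_2 sends each 3-simplex σ to the alternating sum Σ_i (−1)^i (σ with its i-th vertex removed). For instance
  ∂[0,2,3,4] = [2,3,4] − [0,3,4] + [0,2,4] − [0,2,3],
  ∂[1,2,3,4] = [2,3,4] − [1,3,4] + [1,2,4] − [1,2,3].
This gives a 10×5 integer matrix of rank 4; reducing to Smith normal form yields diagonal entries (1,1,1,1).

Computing H_k = (kernel of ∂_k) / (image of ∂_{k+1}):

  H_0: rank C_0 − rank ∂_1 = 5 − 4 = 1, and the invariant factors of ∂_1 are all 1, so H_0 ≅ Z.
  H_1: rank ker ∂_1 − rank ∂_2 = (10 − 4) − 6 = 0, and the invariant factors of ∂_2 are all 1, so H_1 ≅ 0.
  H_2: rank ker ∂_2 − rank ∂_3 = (10 − 6) − 4 = 0, and the invariant factors of ∂_3 are all 1, so H_2 ≅ 0.
  H_3: rank ker ∂_3 − rank ∂_4 = (5 − 4) − 0 = 1, and there is no ∂_4, so H_3 ≅ Z.

H_0 ≅ Z,  H_1 = 0,  H_2 = 0,  H_3 ≅ Z.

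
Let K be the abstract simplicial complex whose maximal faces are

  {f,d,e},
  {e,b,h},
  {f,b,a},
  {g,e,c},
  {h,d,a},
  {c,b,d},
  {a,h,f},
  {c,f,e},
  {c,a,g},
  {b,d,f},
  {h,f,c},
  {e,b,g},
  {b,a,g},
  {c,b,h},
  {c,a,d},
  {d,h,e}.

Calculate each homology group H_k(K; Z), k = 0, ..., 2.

Take the total order a < b < c < d < e < f < g < h on the vertex set. Then K (dimension 2) consists of the simplices:

  0-simplices (8): a, b, c, d, e, f, g, h
  1-simplices (24): ab, ac, ad, af, ag, ah, bc, bd, be, bf, bg, bh, cd, ce, cf, cg, ch, de, df, dh, ef, eg, eh, fh
  2-simplices (16): abf, abg, acd, acg, adh, afh, bcd, bch, bdf, beg, beh, cef, ceg, cfh, def, deh

giving chain groups C_0 ≅ Z^8, C_1 ≅ Z^24, C_2 ≅ Z^16.

∂_1: C_1 → C_0 is given by ∂[p,q] = [q] − [p].
This gives a 8×24 integer matrix of rank 7; reducing to Smith normal form yields diagonal entries (1,1,1,1,1,1,1).

Boundary ∂_2: C_2 → C_1 acts by ∂[p,q,r] = [q,r] − [p,r] + [p,q]. For instance
  ∂bch = ch − bh + bc,
  ∂abg = bg − ag + ab.
This gives a 24×16 integer matrix of rank 15; reducing to Smith normal form yields diagonal entries (1,1,1,1,1,1,1,1,1,1,1,1,1,1,1).

Reading off H_k = ker ∂_k / im ∂_{k+1}:

  H_0: rank C_0 − rank ∂_1 = 8 − 7 = 1, and the invariant factors of ∂_1 are all 1, so H_0 = Z.
  H_1: rank ker ∂_1 − rank ∂_2 = (24 − 7) − 15 = 2, and the invariant factors of ∂_2 are all 1, so H_1 = Z^2.
  H_2: rank ker ∂_2 − rank ∂_3 = (16 − 15) − 0 = 1, and there is no ∂_3, so H_2 = Z.

(K is a triangulation of the torus T^2.)

H_0 = Z,  H_1 = Z^2,  H_2 = Z.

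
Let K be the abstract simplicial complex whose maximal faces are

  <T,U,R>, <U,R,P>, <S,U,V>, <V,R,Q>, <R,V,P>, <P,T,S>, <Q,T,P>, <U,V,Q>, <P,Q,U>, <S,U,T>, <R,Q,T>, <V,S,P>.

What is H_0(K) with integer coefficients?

Take the total order P < Q < R < S < T < U < V on the vertex set. Then K (dimension 2) consists of the simplices:

  0-simplices (7): P, Q, R, S, T, U, V
  1-simplices (18): PQ, PR, PS, PT, PU, PV, QR, QT, QU, QV, RT, RU, RV, ST, SU, SV, TU, UV
  2-simplices (12): PQT, PQU, PRU, PRV, PST, PSV, QRT, QRV, QUV, RTU, STU, SUV

Hence C_0 ≅ Z^7, C_1 ≅ Z^18, C_2 ≅ Z^12.

Boundary ∂_1: C_1 → C_0 maps an edge to its endpoints' difference, ∂[p,q] = q − p. For instance
  ∂PT = T − P.
The 7×18 boundary matrix has rank 6 and Smith normal form diag(1,1,1,1,1,1).

∂_2: C_2 → C_1 acts by ∂[p,q,r] = [q,r] − [p,r] + [p,q]. For instance
  ∂PST = ST − PT + PS,
  ∂PQU = QU − PU + PQ.
The resulting 18×12 matrix has rank 12, and its Smith normal form has invariant factors (1,1,1,1,1,1,1,1,1,1,1,2).

Computing H_k = (kernel of ∂_k) / (image of ∂_{k+1}):

  H_0: rank C_0 − rank ∂_1 = 7 − 6 = 1, and the invariant factors of ∂_1 are all 1, so H_0 = Z.

H_0 = Z.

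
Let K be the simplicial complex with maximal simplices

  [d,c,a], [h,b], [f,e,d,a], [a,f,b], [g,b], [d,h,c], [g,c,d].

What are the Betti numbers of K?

b_0 = 1, b_1 = 2, b_2 = 0, b_3 = 0.

Take the total order a < b < c < d < e < f < g < h on the vertex set. Then K (dimension 3) consists of the simplices:

  0-simplices (8): a, b, c, d, e, f, g, h
  1-simplices (16): ab, ac, ad, ae, af, bf, bg, bh, cd, cg, ch, de, df, dg, dh, ef
  2-simplices (8): abf, acd, ade, adf, aef, cdg, cdh, def
  3-simplices (1): adef

so the chain groups are C_0 ≅ Z^8, C_1 ≅ Z^16, C_2 ≅ Z^8, C_3 ≅ Z^1.

∂_1: C_1 → C_0 maps an edge to its endpoints' difference, ∂[p,q] = q − p. For instance
  ∂dh = h − d.
This gives a 8×16 integer matrix of rank 7; reducing to Smith normal form yields diagonal entries (1,1,1,1,1,1,1).

The boundary map ∂_2: C_2 → C_1 maps a triangle to the signed sum of its edges. For instance
  ∂def = ef − df + de,
  ∂cdg = dg − cg + cd.
This gives a 16×8 integer matrix of rank 7; reducing to Smith normal form yields diagonal entries (1,1,1,1,1,1,1).

The boundary map ∂_3: C_3 → C_2 sends each 3-simplex σ to the alternating sum Σ_i (−1)^i (σ with its i-th vertex removed). For instance
  ∂adef = def − aef + adf − ade.
As a 8×1 matrix over Z this has rank 1, with invariant factors (1).

From H_k ≅ ker(∂_k) / im(∂_{k+1}) we obtain:

  H_0: rank C_0 − rank ∂_1 = 8 − 7 = 1, and the invariant factors of ∂_1 are all 1, so H_0 ≅ Z.
  H_1: rank ker ∂_1 − rank ∂_2 = (16 − 7) − 7 = 2, and the invariant factors of ∂_2 are all 1, so H_1 ≅ Z^2.
  H_2: rank ker ∂_2 − rank ∂_3 = (8 − 7) − 1 = 0, and the invariant factors of ∂_3 are all 1, so H_2 ≅ 0.
  H_3: rank ker ∂_3 − rank ∂_4 = (1 − 1) − 0 = 0, and there is no ∂_4, so H_3 ≅ 0.

As a check, the Euler characteristic is 8 − 16 + 8 − 1 = -1, which agrees with 1 − 2 + 0 − 0 = -1.

Hence the Betti numbers are b_0 = 1, b_1 = 2, b_2 = 0, b_3 = 0.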